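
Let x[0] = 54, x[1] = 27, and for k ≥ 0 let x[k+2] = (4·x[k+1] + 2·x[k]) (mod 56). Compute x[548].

Computing terms: x[0] = 54; x[1] = 27; x[2] = 48; x[3] = 22; x[4] = 16; x[5] = 52; x[6] = 16; x[7] = 0; x[8] = 32; x[9] = 16; x[10] = 16; x[11] = 40; x[12] = 24; x[13] = 8; x[14] = 24; x[15] = 0; x[16] = 48; x[17] = 24; x[18] = 24; x[19] = 32; x[20] = 8; x[21] = 40; x[22] = 8; x[23] = 0; x[24] = 16; x[25] = 8; x[26] = 8; x[27] = 48; x[28] = 40; x[29] = 32; x[30] = 40; x[31] = 0; x[32] = 24; x[33] = 40; x[34] = 40; x[35] = 16; x[36] = 32; x[37] = 48; x[38] = 32; x[39] = 0; x[40] = 8; x[41] = 32; x[42] = 32; x[43] = 24; x[44] = 48; x[45] = 16; x[46] = 48; x[47] = 0; x[48] = 40; x[49] = 48; x[50] = 48; x[51] = 8; x[52] = 16; x[53] = 24; x[54] = 16; x[55] = 0.
Since (x[54], x[55]) = (x[6], x[7]) = (16, 0) (two consecutive terms determine the rest), the sequence is eventually periodic: after a pre-period of length 6 it cycles with period 48.
For k ≥ 6, x[k] depends only on (k - 6) mod 48. (548 - 6) mod 48 = 14, so x[548] = x[20] = 8.

8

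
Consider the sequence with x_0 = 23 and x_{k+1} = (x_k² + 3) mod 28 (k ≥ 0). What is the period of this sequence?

6

x_0 = 23,  x_1 = 0,  x_2 = 3,  x_3 = 12,  x_4 = 7,  x_5 = 24,  x_6 = 19,  x_7 = 0.
Since x_7 = x_1 = 0, the sequence is eventually periodic: after a pre-period of length 1 it cycles with period 6.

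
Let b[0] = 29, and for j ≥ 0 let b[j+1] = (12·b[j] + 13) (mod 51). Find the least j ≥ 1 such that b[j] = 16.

Listing terms: b[0] = 29,  b[1] = 4,  b[2] = 10,  b[3] = 31,  b[4] = 28,  b[5] = 43,  b[6] = 19,  b[7] = 37,  b[8] = 49,  b[9] = 40,  b[10] = 34,  b[11] = 13,  b[12] = 16,  b[13] = 1,  b[14] = 25,  b[15] = 7,  b[16] = 46,  b[17] = 4.
Since b[17] = b[1] = 4, the sequence is eventually periodic: after a pre-period of length 1 it cycles with period 16.
The value 16 first appears (with j ≥ 1) at b[12].

12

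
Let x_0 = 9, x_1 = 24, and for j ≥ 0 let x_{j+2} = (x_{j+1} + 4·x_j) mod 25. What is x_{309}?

x_0 = 9,  x_1 = 24,  x_2 = 10,  x_3 = 6,  x_4 = 21,  x_5 = 20,  x_6 = 4,  x_7 = 9,  x_8 = 0,  x_9 = 11,  x_{10} = 11,  x_{11} = 5,  x_{12} = 24,  x_{13} = 19,  x_{14} = 15,  x_{15} = 16,  x_{16} = 1,  x_{17} = 15,  x_{18} = 19,  x_{19} = 4,  x_{20} = 5,  x_{21} = 21,  x_{22} = 16,  x_{23} = 0,  x_{24} = 14,  x_{25} = 14,  x_{26} = 20,  x_{27} = 1,  x_{28} = 6,  x_{29} = 10,  x_{30} = 9,  x_{31} = 24.
The sequence repeats with period 30.
(309 - 0) mod 30 = 9, so x_{309} = x_9 = 11.

11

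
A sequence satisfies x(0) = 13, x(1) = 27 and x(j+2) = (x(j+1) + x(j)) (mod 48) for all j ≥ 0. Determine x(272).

16

x(0) = 13, x(1) = 27, x(2) = 40, x(3) = 19, x(4) = 11, x(5) = 30, x(6) = 41, x(7) = 23, x(8) = 16, x(9) = 39, x(10) = 7, x(11) = 46, x(12) = 5, x(13) = 3, x(14) = 8, x(15) = 11, x(16) = 19, x(17) = 30, x(18) = 1, x(19) = 31, x(20) = 32, x(21) = 15, x(22) = 47, x(23) = 14, x(24) = 13, x(25) = 27.
Since (x(24), x(25)) = (x(0), x(1)) = (13, 27) (two consecutive terms determine the rest), the sequence is periodic with period 24.
So x(272) = x(0 + ((272-0) mod 24)) = x(8) = 16.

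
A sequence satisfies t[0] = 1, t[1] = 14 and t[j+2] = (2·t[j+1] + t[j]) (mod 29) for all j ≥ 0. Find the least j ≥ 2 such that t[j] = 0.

Computing terms: t[0] = 1; t[1] = 14; t[2] = 0; t[3] = 14; t[4] = 28; t[5] = 12; t[6] = 23; t[7] = 0; t[8] = 23; t[9] = 17; t[10] = 28; t[11] = 15; t[12] = 0; t[13] = 15; t[14] = 1; t[15] = 17; t[16] = 6; t[17] = 0; t[18] = 6; t[19] = 12; t[20] = 1; t[21] = 14.
The sequence repeats with period 20.
The value 0 first appears (with j ≥ 2) at t[2].

2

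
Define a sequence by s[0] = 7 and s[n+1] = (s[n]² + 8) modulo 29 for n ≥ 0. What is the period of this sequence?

Computing terms: s[0] = 7, s[1] = 28, s[2] = 9, s[3] = 2, s[4] = 12, s[5] = 7.
The sequence repeats with period 5.

5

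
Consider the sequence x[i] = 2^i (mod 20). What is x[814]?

4

We have x[0] = 1; x[1] = 2; x[2] = 4; x[3] = 8; x[4] = 16; x[5] = 12; x[6] = 4.
Since x[6] = x[2] = 4, the sequence is eventually periodic: after a pre-period of length 2 it cycles with period 4.
For i ≥ 2, x[i] depends only on (i - 2) mod 4. (814 - 2) mod 4 = 0, so x[814] = x[2] = 4.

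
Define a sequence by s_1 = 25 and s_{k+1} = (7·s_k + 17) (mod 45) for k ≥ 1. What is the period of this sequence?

36

Computing terms: s_1 = 25; s_2 = 12; s_3 = 11; s_4 = 4; s_5 = 0; s_6 = 17; s_7 = 1; s_8 = 24; s_9 = 5; s_{10} = 7; s_{11} = 21; s_{12} = 29; s_{13} = 40; s_{14} = 27; s_{15} = 26; s_{16} = 19; s_{17} = 15; s_{18} = 32; s_{19} = 16; s_{20} = 39; s_{21} = 20; s_{22} = 22; s_{23} = 36; s_{24} = 44; s_{25} = 10; s_{26} = 42; s_{27} = 41; s_{28} = 34; s_{29} = 30; s_{30} = 2; s_{31} = 31; s_{32} = 9; s_{33} = 35; s_{34} = 37; s_{35} = 6; s_{36} = 14; s_{37} = 25.
The sequence repeats with period 36.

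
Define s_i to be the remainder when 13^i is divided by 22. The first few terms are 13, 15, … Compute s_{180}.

1

Listing terms: s_1 = 13, s_2 = 15, s_3 = 19, s_4 = 5, s_5 = 21, s_6 = 9, s_7 = 7, s_8 = 3, s_9 = 17, s_{10} = 1, s_{11} = 13.
The sequence repeats with period 10.
So s_{180} = s_{1 + ((180-1) mod 10)} = s_{10} = 1.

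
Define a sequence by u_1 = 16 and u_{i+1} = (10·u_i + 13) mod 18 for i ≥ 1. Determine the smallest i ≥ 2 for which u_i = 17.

8

Computing terms: u_1 = 16,  u_2 = 11,  u_3 = 15,  u_4 = 1,  u_5 = 5,  u_6 = 9,  u_7 = 13,  u_8 = 17,  u_9 = 3,  u_{10} = 7,  u_{11} = 11.
Since u_{11} = u_2 = 11, the sequence is eventually periodic: after a pre-period of length 1 it cycles with period 9.
The value 17 first appears (with i ≥ 2) at u_8.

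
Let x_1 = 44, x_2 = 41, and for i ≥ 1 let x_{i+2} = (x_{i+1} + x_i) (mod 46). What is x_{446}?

19

x_1 = 44,  x_2 = 41,  x_3 = 39,  x_4 = 34,  x_5 = 27,  x_6 = 15,  x_7 = 42,  x_8 = 11,  x_9 = 7,  x_{10} = 18,  x_{11} = 25,  x_{12} = 43,  x_{13} = 22,  x_{14} = 19,  x_{15} = 41,  x_{16} = 14,  x_{17} = 9,  x_{18} = 23,  x_{19} = 32,  x_{20} = 9,  x_{21} = 41,  x_{22} = 4,  x_{23} = 45,  x_{24} = 3,  x_{25} = 2,  x_{26} = 5,  x_{27} = 7,  x_{28} = 12,  x_{29} = 19,  x_{30} = 31,  x_{31} = 4,  x_{32} = 35,  x_{33} = 39,  x_{34} = 28,  x_{35} = 21,  x_{36} = 3,  x_{37} = 24,  x_{38} = 27,  x_{39} = 5,  x_{40} = 32,  x_{41} = 37,  x_{42} = 23,  x_{43} = 14,  x_{44} = 37,  x_{45} = 5,  x_{46} = 42,  x_{47} = 1,  x_{48} = 43,  x_{49} = 44,  x_{50} = 41.
Since (x_{49}, x_{50}) = (x_1, x_2) = (44, 41) (two consecutive terms determine the rest), the sequence is periodic with period 48.
So x_{446} = x_{1 + ((446-1) mod 48)} = x_{14} = 19.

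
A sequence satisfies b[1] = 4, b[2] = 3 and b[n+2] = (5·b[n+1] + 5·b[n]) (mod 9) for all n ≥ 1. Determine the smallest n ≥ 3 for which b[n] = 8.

We have b[1] = 4,  b[2] = 3,  b[3] = 8,  b[4] = 1,  b[5] = 0,  b[6] = 5,  b[7] = 7,  b[8] = 6,  b[9] = 2,  b[10] = 4,  b[11] = 3.
Since (b[10], b[11]) = (b[1], b[2]) = (4, 3) (two consecutive terms determine the rest), the sequence is periodic with period 9.
The value 8 first appears (with n ≥ 3) at b[3].

3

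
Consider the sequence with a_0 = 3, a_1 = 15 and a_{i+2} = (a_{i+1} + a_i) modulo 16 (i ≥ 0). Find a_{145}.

a_0 = 3,  a_1 = 15,  a_2 = 2,  a_3 = 1,  a_4 = 3,  a_5 = 4,  a_6 = 7,  a_7 = 11,  a_8 = 2,  a_9 = 13,  a_{10} = 15,  a_{11} = 12,  a_{12} = 11,  a_{13} = 7,  a_{14} = 2,  a_{15} = 9,  a_{16} = 11,  a_{17} = 4,  a_{18} = 15,  a_{19} = 3,  a_{20} = 2,  a_{21} = 5,  a_{22} = 7,  a_{23} = 12,  a_{24} = 3,  a_{25} = 15.
Since (a_{24}, a_{25}) = (a_0, a_1) = (3, 15) (two consecutive terms determine the rest), the sequence is periodic with period 24.
(145 - 0) mod 24 = 1, so a_{145} = a_1 = 15.

15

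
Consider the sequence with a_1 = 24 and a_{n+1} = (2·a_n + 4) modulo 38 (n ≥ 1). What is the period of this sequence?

a_1 = 24; a_2 = 14; a_3 = 32; a_4 = 30; a_5 = 26; a_6 = 18; a_7 = 2; a_8 = 8; a_9 = 20; a_{10} = 6; a_{11} = 16; a_{12} = 36; a_{13} = 0; a_{14} = 4; a_{15} = 12; a_{16} = 28; a_{17} = 22; a_{18} = 10; a_{19} = 24.
The sequence repeats with period 18.

18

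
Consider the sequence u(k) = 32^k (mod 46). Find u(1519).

We have u(0) = 1, u(1) = 32, u(2) = 12, u(3) = 16, u(4) = 6, u(5) = 8, u(6) = 26, u(7) = 4, u(8) = 36, u(9) = 2, u(10) = 18, u(11) = 24, u(12) = 32.
Since u(12) = u(1) = 32, the sequence is eventually periodic: after a pre-period of length 1 it cycles with period 11.
For k ≥ 1, u(k) depends only on (k - 1) mod 11. (1519 - 1) mod 11 = 0, so u(1519) = u(1) = 32.

32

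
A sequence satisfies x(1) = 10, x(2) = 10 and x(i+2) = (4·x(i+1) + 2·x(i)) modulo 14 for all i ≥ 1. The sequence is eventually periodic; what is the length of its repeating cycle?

48

We have x(1) = 10,  x(2) = 10,  x(3) = 4,  x(4) = 8,  x(5) = 12,  x(6) = 8,  x(7) = 0,  x(8) = 2,  x(9) = 8,  x(10) = 8,  x(11) = 6,  x(12) = 12,  x(13) = 4,  x(14) = 12,  x(15) = 0,  x(16) = 10,  x(17) = 12,  x(18) = 12,  x(19) = 2,  x(20) = 4,  x(21) = 6,  x(22) = 4,  x(23) = 0,  x(24) = 8,  x(25) = 4,  x(26) = 4,  x(27) = 10,  x(28) = 6,  x(29) = 2,  x(30) = 6,  x(31) = 0,  x(32) = 12,  x(33) = 6,  x(34) = 6,  x(35) = 8,  x(36) = 2,  x(37) = 10,  x(38) = 2,  x(39) = 0,  x(40) = 4,  x(41) = 2,  x(42) = 2,  x(43) = 12,  x(44) = 10,  x(45) = 8,  x(46) = 10,  x(47) = 0,  x(48) = 6,  x(49) = 10,  x(50) = 10.
Since (x(49), x(50)) = (x(1), x(2)) = (10, 10) (two consecutive terms determine the rest), the sequence is periodic with period 48.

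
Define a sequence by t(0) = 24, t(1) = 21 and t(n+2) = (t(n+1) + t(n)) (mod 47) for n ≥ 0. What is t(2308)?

17

t(0) = 24,  t(1) = 21,  t(2) = 45,  t(3) = 19,  t(4) = 17,  t(5) = 36,  t(6) = 6,  t(7) = 42,  t(8) = 1,  t(9) = 43,  t(10) = 44,  t(11) = 40,  t(12) = 37,  t(13) = 30,  t(14) = 20,  t(15) = 3,  t(16) = 23,  t(17) = 26,  t(18) = 2,  t(19) = 28,  t(20) = 30,  t(21) = 11,  t(22) = 41,  t(23) = 5,  t(24) = 46,  t(25) = 4,  t(26) = 3,  t(27) = 7,  t(28) = 10,  t(29) = 17,  t(30) = 27,  t(31) = 44,  t(32) = 24,  t(33) = 21.
Since (t(32), t(33)) = (t(0), t(1)) = (24, 21) (two consecutive terms determine the rest), the sequence is periodic with period 32.
(2308 - 0) mod 32 = 4, so t(2308) = t(4) = 17.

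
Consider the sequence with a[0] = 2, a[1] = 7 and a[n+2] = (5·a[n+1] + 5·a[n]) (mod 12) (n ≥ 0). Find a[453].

8

Listing terms: a[0] = 2,  a[1] = 7,  a[2] = 9,  a[3] = 8,  a[4] = 1,  a[5] = 9,  a[6] = 2,  a[7] = 7.
The sequence repeats with period 6.
So a[453] = a[0 + ((453-0) mod 6)] = a[3] = 8.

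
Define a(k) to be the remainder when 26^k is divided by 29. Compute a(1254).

22

We have a(1) = 26,  a(2) = 9,  a(3) = 2,  a(4) = 23,  a(5) = 18,  a(6) = 4,  a(7) = 17,  a(8) = 7,  a(9) = 8,  a(10) = 5,  a(11) = 14,  a(12) = 16,  a(13) = 10,  a(14) = 28,  a(15) = 3,  a(16) = 20,  a(17) = 27,  a(18) = 6,  a(19) = 11,  a(20) = 25,  a(21) = 12,  a(22) = 22,  a(23) = 21,  a(24) = 24,  a(25) = 15,  a(26) = 13,  a(27) = 19,  a(28) = 1,  a(29) = 26.
The sequence repeats with period 28.
(1254 - 1) mod 28 = 21, so a(1254) = a(22) = 22.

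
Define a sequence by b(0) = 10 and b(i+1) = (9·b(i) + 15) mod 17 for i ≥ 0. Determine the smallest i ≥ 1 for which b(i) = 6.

5

We have b(0) = 10; b(1) = 3; b(2) = 8; b(3) = 2; b(4) = 16; b(5) = 6; b(6) = 1; b(7) = 7; b(8) = 10.
Since b(8) = b(0) = 10, the sequence is periodic with period 8.
The value 6 first appears (with i ≥ 1) at b(5).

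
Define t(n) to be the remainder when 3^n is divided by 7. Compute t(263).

Computing terms: t(0) = 1,  t(1) = 3,  t(2) = 2,  t(3) = 6,  t(4) = 4,  t(5) = 5,  t(6) = 1.
The sequence repeats with period 6.
So t(263) = t(0 + ((263-0) mod 6)) = t(5) = 5.

5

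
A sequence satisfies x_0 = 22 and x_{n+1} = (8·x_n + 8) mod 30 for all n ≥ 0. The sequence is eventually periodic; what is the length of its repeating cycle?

x_0 = 22; x_1 = 4; x_2 = 10; x_3 = 28; x_4 = 22.
Since x_4 = x_0 = 22, the sequence is periodic with period 4.

4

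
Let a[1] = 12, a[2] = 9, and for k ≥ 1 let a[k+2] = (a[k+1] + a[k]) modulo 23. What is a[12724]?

7

We have a[1] = 12, a[2] = 9, a[3] = 21, a[4] = 7, a[5] = 5, a[6] = 12, a[7] = 17, a[8] = 6, a[9] = 0, a[10] = 6, a[11] = 6, a[12] = 12, a[13] = 18, a[14] = 7, a[15] = 2, a[16] = 9, a[17] = 11, a[18] = 20, a[19] = 8, a[20] = 5, a[21] = 13, a[22] = 18, a[23] = 8, a[24] = 3, a[25] = 11, a[26] = 14, a[27] = 2, a[28] = 16, a[29] = 18, a[30] = 11, a[31] = 6, a[32] = 17, a[33] = 0, a[34] = 17, a[35] = 17, a[36] = 11, a[37] = 5, a[38] = 16, a[39] = 21, a[40] = 14, a[41] = 12, a[42] = 3, a[43] = 15, a[44] = 18, a[45] = 10, a[46] = 5, a[47] = 15, a[48] = 20, a[49] = 12, a[50] = 9.
Since (a[49], a[50]) = (a[1], a[2]) = (12, 9) (two consecutive terms determine the rest), the sequence is periodic with period 48.
(12724 - 1) mod 48 = 3, so a[12724] = a[4] = 7.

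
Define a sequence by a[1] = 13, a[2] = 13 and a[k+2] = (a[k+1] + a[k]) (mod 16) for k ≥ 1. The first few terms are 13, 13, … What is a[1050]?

8

Computing terms: a[1] = 13; a[2] = 13; a[3] = 10; a[4] = 7; a[5] = 1; a[6] = 8; a[7] = 9; a[8] = 1; a[9] = 10; a[10] = 11; a[11] = 5; a[12] = 0; a[13] = 5; a[14] = 5; a[15] = 10; a[16] = 15; a[17] = 9; a[18] = 8; a[19] = 1; a[20] = 9; a[21] = 10; a[22] = 3; a[23] = 13; a[24] = 0; a[25] = 13; a[26] = 13.
The sequence repeats with period 24.
(1050 - 1) mod 24 = 17, so a[1050] = a[18] = 8.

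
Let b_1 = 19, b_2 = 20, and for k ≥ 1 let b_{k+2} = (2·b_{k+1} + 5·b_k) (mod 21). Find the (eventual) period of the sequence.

24

b_1 = 19, b_2 = 20, b_3 = 9, b_4 = 13, b_5 = 8, b_6 = 18, b_7 = 13, b_8 = 11, b_9 = 3, b_{10} = 19, b_{11} = 11, b_{12} = 12, b_{13} = 16, b_{14} = 8, b_{15} = 12, b_{16} = 1, b_{17} = 20, b_{18} = 3, b_{19} = 1, b_{20} = 17, b_{21} = 18, b_{22} = 16, b_{23} = 17, b_{24} = 9, b_{25} = 19, b_{26} = 20.
The sequence repeats with period 24.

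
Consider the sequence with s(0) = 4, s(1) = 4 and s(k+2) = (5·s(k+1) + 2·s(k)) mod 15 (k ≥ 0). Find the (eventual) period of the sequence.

We have s(0) = 4; s(1) = 4; s(2) = 13; s(3) = 13; s(4) = 1; s(5) = 1; s(6) = 7; s(7) = 7; s(8) = 4; s(9) = 4.
Since (s(8), s(9)) = (s(0), s(1)) = (4, 4) (two consecutive terms determine the rest), the sequence is periodic with period 8.

8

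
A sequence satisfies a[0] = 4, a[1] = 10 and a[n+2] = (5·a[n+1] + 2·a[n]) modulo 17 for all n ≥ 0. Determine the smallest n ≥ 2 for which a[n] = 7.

2

a[0] = 4; a[1] = 10; a[2] = 7; a[3] = 4; a[4] = 0; a[5] = 8; a[6] = 6; a[7] = 12; a[8] = 4; a[9] = 10.
The sequence repeats with period 8.
The value 7 first appears (with n ≥ 2) at a[2].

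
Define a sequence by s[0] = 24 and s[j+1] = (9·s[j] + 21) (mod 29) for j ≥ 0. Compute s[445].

14

Listing terms: s[0] = 24,  s[1] = 5,  s[2] = 8,  s[3] = 6,  s[4] = 17,  s[5] = 0,  s[6] = 21,  s[7] = 7,  s[8] = 26,  s[9] = 23,  s[10] = 25,  s[11] = 14,  s[12] = 2,  s[13] = 10,  s[14] = 24.
Since s[14] = s[0] = 24, the sequence is periodic with period 14.
So s[445] = s[0 + ((445-0) mod 14)] = s[11] = 14.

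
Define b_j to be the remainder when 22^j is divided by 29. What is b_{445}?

b_1 = 22, b_2 = 20, b_3 = 5, b_4 = 23, b_5 = 13, b_6 = 25, b_7 = 28, b_8 = 7, b_9 = 9, b_{10} = 24, b_{11} = 6, b_{12} = 16, b_{13} = 4, b_{14} = 1, b_{15} = 22.
Since b_{15} = b_1 = 22, the sequence is periodic with period 14.
So b_{445} = b_{1 + ((445-1) mod 14)} = b_{11} = 6.

6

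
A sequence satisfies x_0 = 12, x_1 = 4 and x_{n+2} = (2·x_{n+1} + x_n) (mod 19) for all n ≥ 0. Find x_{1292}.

15

x_0 = 12, x_1 = 4, x_2 = 1, x_3 = 6, x_4 = 13, x_5 = 13, x_6 = 1, x_7 = 15, x_8 = 12, x_9 = 1, x_{10} = 14, x_{11} = 10, x_{12} = 15, x_{13} = 2, x_{14} = 0, x_{15} = 2, x_{16} = 4, x_{17} = 10, x_{18} = 5, x_{19} = 1, x_{20} = 7, x_{21} = 15, x_{22} = 18, x_{23} = 13, x_{24} = 6, x_{25} = 6, x_{26} = 18, x_{27} = 4, x_{28} = 7, x_{29} = 18, x_{30} = 5, x_{31} = 9, x_{32} = 4, x_{33} = 17, x_{34} = 0, x_{35} = 17, x_{36} = 15, x_{37} = 9, x_{38} = 14, x_{39} = 18, x_{40} = 12, x_{41} = 4.
Since (x_{40}, x_{41}) = (x_0, x_1) = (12, 4) (two consecutive terms determine the rest), the sequence is periodic with period 40.
So x_{1292} = x_{0 + ((1292-0) mod 40)} = x_{12} = 15.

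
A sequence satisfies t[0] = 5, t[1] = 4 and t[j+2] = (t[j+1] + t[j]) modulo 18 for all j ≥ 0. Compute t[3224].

t[0] = 5,  t[1] = 4,  t[2] = 9,  t[3] = 13,  t[4] = 4,  t[5] = 17,  t[6] = 3,  t[7] = 2,  t[8] = 5,  t[9] = 7,  t[10] = 12,  t[11] = 1,  t[12] = 13,  t[13] = 14,  t[14] = 9,  t[15] = 5,  t[16] = 14,  t[17] = 1,  t[18] = 15,  t[19] = 16,  t[20] = 13,  t[21] = 11,  t[22] = 6,  t[23] = 17,  t[24] = 5,  t[25] = 4.
Since (t[24], t[25]) = (t[0], t[1]) = (5, 4) (two consecutive terms determine the rest), the sequence is periodic with period 24.
(3224 - 0) mod 24 = 8, so t[3224] = t[8] = 5.

5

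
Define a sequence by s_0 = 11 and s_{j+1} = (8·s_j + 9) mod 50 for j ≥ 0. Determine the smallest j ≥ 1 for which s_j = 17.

We have s_0 = 11, s_1 = 47, s_2 = 35, s_3 = 39, s_4 = 21, s_5 = 27, s_6 = 25, s_7 = 9, s_8 = 31, s_9 = 7, s_{10} = 15, s_{11} = 29, s_{12} = 41, s_{13} = 37, s_{14} = 5, s_{15} = 49, s_{16} = 1, s_{17} = 17, s_{18} = 45, s_{19} = 19, s_{20} = 11.
Since s_{20} = s_0 = 11, the sequence is periodic with period 20.
The value 17 first appears (with j ≥ 1) at s_{17}.

17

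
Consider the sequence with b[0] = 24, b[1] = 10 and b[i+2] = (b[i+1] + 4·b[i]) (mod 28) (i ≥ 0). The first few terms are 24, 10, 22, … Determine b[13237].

10

We have b[0] = 24, b[1] = 10, b[2] = 22, b[3] = 6, b[4] = 10, b[5] = 6, b[6] = 18, b[7] = 14, b[8] = 2, b[9] = 2, b[10] = 10, b[11] = 18, b[12] = 2, b[13] = 18, b[14] = 26, b[15] = 14, b[16] = 6, b[17] = 6, b[18] = 2, b[19] = 26, b[20] = 6, b[21] = 26, b[22] = 22, b[23] = 14, b[24] = 18, b[25] = 18, b[26] = 6, b[27] = 22, b[28] = 18, b[29] = 22, b[30] = 10, b[31] = 14, b[32] = 26, b[33] = 26, b[34] = 18, b[35] = 10, b[36] = 26, b[37] = 10, b[38] = 2, b[39] = 14, b[40] = 22, b[41] = 22, b[42] = 26, b[43] = 2, b[44] = 22, b[45] = 2, b[46] = 6, b[47] = 14, b[48] = 10, b[49] = 10, b[50] = 22.
Since (b[49], b[50]) = (b[1], b[2]) = (10, 22) (two consecutive terms determine the rest), the sequence is eventually periodic: after a pre-period of length 1 it cycles with period 48.
For i ≥ 1, b[i] depends only on (i - 1) mod 48. (13237 - 1) mod 48 = 36, so b[13237] = b[37] = 10.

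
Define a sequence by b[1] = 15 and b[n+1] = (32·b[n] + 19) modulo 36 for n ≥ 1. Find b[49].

15

Listing terms: b[1] = 15, b[2] = 31, b[3] = 3, b[4] = 7, b[5] = 27, b[6] = 19, b[7] = 15.
The sequence repeats with period 6.
So b[49] = b[1 + ((49-1) mod 6)] = b[1] = 15.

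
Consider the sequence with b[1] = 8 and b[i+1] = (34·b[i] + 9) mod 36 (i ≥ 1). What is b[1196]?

Listing terms: b[1] = 8, b[2] = 29, b[3] = 23, b[4] = 35, b[5] = 11, b[6] = 23.
Since b[6] = b[3] = 23, the sequence is eventually periodic: after a pre-period of length 2 it cycles with period 3.
For i ≥ 3, b[i] depends only on (i - 3) mod 3. (1196 - 3) mod 3 = 2, so b[1196] = b[5] = 11.

11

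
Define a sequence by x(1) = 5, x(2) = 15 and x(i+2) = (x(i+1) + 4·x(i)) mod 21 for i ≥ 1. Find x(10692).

2

Computing terms: x(1) = 5,  x(2) = 15,  x(3) = 14,  x(4) = 11,  x(5) = 4,  x(6) = 6,  x(7) = 1,  x(8) = 4,  x(9) = 8,  x(10) = 3,  x(11) = 14,  x(12) = 5,  x(13) = 19,  x(14) = 18,  x(15) = 10,  x(16) = 19,  x(17) = 17,  x(18) = 9,  x(19) = 14,  x(20) = 8,  x(21) = 1,  x(22) = 12,  x(23) = 16,  x(24) = 1,  x(25) = 2,  x(26) = 6,  x(27) = 14,  x(28) = 17,  x(29) = 10,  x(30) = 15,  x(31) = 13,  x(32) = 10,  x(33) = 20,  x(34) = 18,  x(35) = 14,  x(36) = 2,  x(37) = 16,  x(38) = 3,  x(39) = 4,  x(40) = 16,  x(41) = 11,  x(42) = 12,  x(43) = 14,  x(44) = 20,  x(45) = 13,  x(46) = 9,  x(47) = 19,  x(48) = 13,  x(49) = 5,  x(50) = 15.
The sequence repeats with period 48.
So x(10692) = x(1 + ((10692-1) mod 48)) = x(36) = 2.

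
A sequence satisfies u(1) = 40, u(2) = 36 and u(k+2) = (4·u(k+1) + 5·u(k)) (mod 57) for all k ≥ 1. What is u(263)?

u(1) = 40, u(2) = 36, u(3) = 2, u(4) = 17, u(5) = 21, u(6) = 55, u(7) = 40, u(8) = 36.
The sequence repeats with period 6.
(263 - 1) mod 6 = 4, so u(263) = u(5) = 21.

21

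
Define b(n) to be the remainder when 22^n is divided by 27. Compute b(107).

16

b(1) = 22,  b(2) = 25,  b(3) = 10,  b(4) = 4,  b(5) = 7,  b(6) = 19,  b(7) = 13,  b(8) = 16,  b(9) = 1,  b(10) = 22.
Since b(10) = b(1) = 22, the sequence is periodic with period 9.
(107 - 1) mod 9 = 7, so b(107) = b(8) = 16.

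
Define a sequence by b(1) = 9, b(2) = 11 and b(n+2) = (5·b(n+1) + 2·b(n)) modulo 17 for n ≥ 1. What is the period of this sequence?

8

b(1) = 9,  b(2) = 11,  b(3) = 5,  b(4) = 13,  b(5) = 7,  b(6) = 10,  b(7) = 13,  b(8) = 0,  b(9) = 9,  b(10) = 11.
Since (b(9), b(10)) = (b(1), b(2)) = (9, 11) (two consecutive terms determine the rest), the sequence is periodic with period 8.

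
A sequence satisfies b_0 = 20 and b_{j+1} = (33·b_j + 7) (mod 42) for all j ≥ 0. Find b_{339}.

1

We have b_0 = 20,  b_1 = 37,  b_2 = 10,  b_3 = 1,  b_4 = 40,  b_5 = 25,  b_6 = 34,  b_7 = 37.
Since b_7 = b_1 = 37, the sequence is eventually periodic: after a pre-period of length 1 it cycles with period 6.
For j ≥ 1, b_j depends only on (j - 1) mod 6. (339 - 1) mod 6 = 2, so b_{339} = b_3 = 1.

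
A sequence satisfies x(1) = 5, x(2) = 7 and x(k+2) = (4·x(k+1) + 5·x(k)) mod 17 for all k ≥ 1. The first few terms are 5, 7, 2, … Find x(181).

12

Computing terms: x(1) = 5, x(2) = 7, x(3) = 2, x(4) = 9, x(5) = 12, x(6) = 8, x(7) = 7, x(8) = 0, x(9) = 1, x(10) = 4, x(11) = 4, x(12) = 2, x(13) = 11, x(14) = 3, x(15) = 16, x(16) = 11, x(17) = 5, x(18) = 7.
The sequence repeats with period 16.
So x(181) = x(1 + ((181-1) mod 16)) = x(5) = 12.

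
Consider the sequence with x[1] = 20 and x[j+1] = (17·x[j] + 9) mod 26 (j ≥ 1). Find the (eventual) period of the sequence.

Listing terms: x[1] = 20,  x[2] = 11,  x[3] = 14,  x[4] = 13,  x[5] = 22,  x[6] = 19,  x[7] = 20.
The sequence repeats with period 6.

6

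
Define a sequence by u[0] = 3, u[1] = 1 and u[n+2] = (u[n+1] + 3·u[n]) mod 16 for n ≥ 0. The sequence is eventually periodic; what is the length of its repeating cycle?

12

We have u[0] = 3; u[1] = 1; u[2] = 10; u[3] = 13; u[4] = 11; u[5] = 2; u[6] = 3; u[7] = 9; u[8] = 2; u[9] = 13; u[10] = 3; u[11] = 10; u[12] = 3; u[13] = 1.
The sequence repeats with period 12.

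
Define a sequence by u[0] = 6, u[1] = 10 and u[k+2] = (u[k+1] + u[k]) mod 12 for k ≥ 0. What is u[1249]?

Listing terms: u[0] = 6, u[1] = 10, u[2] = 4, u[3] = 2, u[4] = 6, u[5] = 8, u[6] = 2, u[7] = 10, u[8] = 0, u[9] = 10, u[10] = 10, u[11] = 8, u[12] = 6, u[13] = 2, u[14] = 8, u[15] = 10, u[16] = 6, u[17] = 4, u[18] = 10, u[19] = 2, u[20] = 0, u[21] = 2, u[22] = 2, u[23] = 4, u[24] = 6, u[25] = 10.
Since (u[24], u[25]) = (u[0], u[1]) = (6, 10) (two consecutive terms determine the rest), the sequence is periodic with period 24.
(1249 - 0) mod 24 = 1, so u[1249] = u[1] = 10.

10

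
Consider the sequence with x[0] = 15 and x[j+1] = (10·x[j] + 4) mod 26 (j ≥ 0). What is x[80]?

We have x[0] = 15; x[1] = 24; x[2] = 10; x[3] = 0; x[4] = 4; x[5] = 18; x[6] = 2; x[7] = 24.
Since x[7] = x[1] = 24, the sequence is eventually periodic: after a pre-period of length 1 it cycles with period 6.
For j ≥ 1, x[j] depends only on (j - 1) mod 6. (80 - 1) mod 6 = 1, so x[80] = x[2] = 10.

10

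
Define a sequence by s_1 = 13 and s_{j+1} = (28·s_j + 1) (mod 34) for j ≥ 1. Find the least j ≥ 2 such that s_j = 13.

Listing terms: s_1 = 13; s_2 = 25; s_3 = 21; s_4 = 11; s_5 = 3; s_6 = 17; s_7 = 1; s_8 = 29; s_9 = 31; s_{10} = 19; s_{11} = 23; s_{12} = 33; s_{13} = 7; s_{14} = 27; s_{15} = 9; s_{16} = 15; s_{17} = 13.
Since s_{17} = s_1 = 13, the sequence is periodic with period 16.
The value 13 next appears (with j ≥ 2) at s_{17}.

17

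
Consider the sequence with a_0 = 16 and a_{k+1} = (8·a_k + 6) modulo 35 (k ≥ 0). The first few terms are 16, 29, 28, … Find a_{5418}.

Listing terms: a_0 = 16; a_1 = 29; a_2 = 28; a_3 = 20; a_4 = 26; a_5 = 4; a_6 = 3; a_7 = 30; a_8 = 1; a_9 = 14; a_{10} = 13; a_{11} = 5; a_{12} = 11; a_{13} = 24; a_{14} = 23; a_{15} = 15; a_{16} = 21; a_{17} = 34; a_{18} = 33; a_{19} = 25; a_{20} = 31; a_{21} = 9; a_{22} = 8; a_{23} = 0; a_{24} = 6; a_{25} = 19; a_{26} = 18; a_{27} = 10; a_{28} = 16.
The sequence repeats with period 28.
(5418 - 0) mod 28 = 14, so a_{5418} = a_{14} = 23.

23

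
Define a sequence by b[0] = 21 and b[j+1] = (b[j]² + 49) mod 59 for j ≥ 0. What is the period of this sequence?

Computing terms: b[0] = 21,  b[1] = 18,  b[2] = 19,  b[3] = 56,  b[4] = 58,  b[5] = 50,  b[6] = 12,  b[7] = 16,  b[8] = 10,  b[9] = 31,  b[10] = 7,  b[11] = 39,  b[12] = 36,  b[13] = 47,  b[14] = 16.
Since b[14] = b[7] = 16, the sequence is eventually periodic: after a pre-period of length 7 it cycles with period 7.

7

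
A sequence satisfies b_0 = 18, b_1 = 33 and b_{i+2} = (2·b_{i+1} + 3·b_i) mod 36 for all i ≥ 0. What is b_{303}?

15

b_0 = 18; b_1 = 33; b_2 = 12; b_3 = 15; b_4 = 30; b_5 = 33; b_6 = 12.
Since (b_5, b_6) = (b_1, b_2) = (33, 12) (two consecutive terms determine the rest), the sequence is eventually periodic: after a pre-period of length 1 it cycles with period 4.
For i ≥ 1, b_i depends only on (i - 1) mod 4. (303 - 1) mod 4 = 2, so b_{303} = b_3 = 15.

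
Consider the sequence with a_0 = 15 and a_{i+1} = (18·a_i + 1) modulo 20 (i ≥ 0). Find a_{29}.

11

a_0 = 15; a_1 = 11; a_2 = 19; a_3 = 3; a_4 = 15.
The sequence repeats with period 4.
So a_{29} = a_{0 + ((29-0) mod 4)} = a_1 = 11.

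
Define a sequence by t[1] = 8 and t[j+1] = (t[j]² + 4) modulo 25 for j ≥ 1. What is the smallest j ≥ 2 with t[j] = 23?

t[1] = 8; t[2] = 18; t[3] = 3; t[4] = 13; t[5] = 23; t[6] = 8.
The sequence repeats with period 5.
The value 23 first appears (with j ≥ 2) at t[5].

5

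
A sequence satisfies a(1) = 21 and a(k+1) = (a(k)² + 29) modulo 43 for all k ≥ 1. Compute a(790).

40

Listing terms: a(1) = 21, a(2) = 40, a(3) = 38, a(4) = 11, a(5) = 21.
Since a(5) = a(1) = 21, the sequence is periodic with period 4.
(790 - 1) mod 4 = 1, so a(790) = a(2) = 40.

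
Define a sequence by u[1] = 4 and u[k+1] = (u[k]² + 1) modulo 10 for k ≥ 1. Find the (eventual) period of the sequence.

u[1] = 4,  u[2] = 7,  u[3] = 0,  u[4] = 1,  u[5] = 2,  u[6] = 5,  u[7] = 6,  u[8] = 7.
Since u[8] = u[2] = 7, the sequence is eventually periodic: after a pre-period of length 1 it cycles with period 6.

6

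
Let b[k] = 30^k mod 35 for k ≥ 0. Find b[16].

30

Computing terms: b[0] = 1,  b[1] = 30,  b[2] = 25,  b[3] = 15,  b[4] = 30.
Since b[4] = b[1] = 30, the sequence is eventually periodic: after a pre-period of length 1 it cycles with period 3.
For k ≥ 1, b[k] depends only on (k - 1) mod 3. (16 - 1) mod 3 = 0, so b[16] = b[1] = 30.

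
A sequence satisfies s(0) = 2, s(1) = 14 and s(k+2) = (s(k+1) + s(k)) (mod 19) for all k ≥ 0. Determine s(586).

2

Computing terms: s(0) = 2, s(1) = 14, s(2) = 16, s(3) = 11, s(4) = 8, s(5) = 0, s(6) = 8, s(7) = 8, s(8) = 16, s(9) = 5, s(10) = 2, s(11) = 7, s(12) = 9, s(13) = 16, s(14) = 6, s(15) = 3, s(16) = 9, s(17) = 12, s(18) = 2, s(19) = 14.
The sequence repeats with period 18.
(586 - 0) mod 18 = 10, so s(586) = s(10) = 2.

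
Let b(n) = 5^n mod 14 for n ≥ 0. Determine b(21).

Computing terms: b(0) = 1, b(1) = 5, b(2) = 11, b(3) = 13, b(4) = 9, b(5) = 3, b(6) = 1.
Since b(6) = b(0) = 1, the sequence is periodic with period 6.
So b(21) = b(0 + ((21-0) mod 6)) = b(3) = 13.

13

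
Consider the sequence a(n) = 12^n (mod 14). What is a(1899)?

a(1) = 12; a(2) = 4; a(3) = 6; a(4) = 2; a(5) = 10; a(6) = 8; a(7) = 12.
Since a(7) = a(1) = 12, the sequence is periodic with period 6.
(1899 - 1) mod 6 = 2, so a(1899) = a(3) = 6.

6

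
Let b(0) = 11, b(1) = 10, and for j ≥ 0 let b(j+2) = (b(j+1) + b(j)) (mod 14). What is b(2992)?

Listing terms: b(0) = 11, b(1) = 10, b(2) = 7, b(3) = 3, b(4) = 10, b(5) = 13, b(6) = 9, b(7) = 8, b(8) = 3, b(9) = 11, b(10) = 0, b(11) = 11, b(12) = 11, b(13) = 8, b(14) = 5, b(15) = 13, b(16) = 4, b(17) = 3, b(18) = 7, b(19) = 10, b(20) = 3, b(21) = 13, b(22) = 2, b(23) = 1, b(24) = 3, b(25) = 4, b(26) = 7, b(27) = 11, b(28) = 4, b(29) = 1, b(30) = 5, b(31) = 6, b(32) = 11, b(33) = 3, b(34) = 0, b(35) = 3, b(36) = 3, b(37) = 6, b(38) = 9, b(39) = 1, b(40) = 10, b(41) = 11, b(42) = 7, b(43) = 4, b(44) = 11, b(45) = 1, b(46) = 12, b(47) = 13, b(48) = 11, b(49) = 10.
The sequence repeats with period 48.
(2992 - 0) mod 48 = 16, so b(2992) = b(16) = 4.

4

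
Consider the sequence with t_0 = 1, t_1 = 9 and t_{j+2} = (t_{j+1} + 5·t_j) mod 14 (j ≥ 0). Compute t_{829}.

5

Listing terms: t_0 = 1; t_1 = 9; t_2 = 0; t_3 = 3; t_4 = 3; t_5 = 4; t_6 = 5; t_7 = 11; t_8 = 8; t_9 = 7; t_{10} = 5; t_{11} = 12; t_{12} = 9; t_{13} = 13; t_{14} = 2; t_{15} = 11; t_{16} = 7; t_{17} = 6; t_{18} = 13; t_{19} = 1; t_{20} = 10; t_{21} = 1; t_{22} = 9.
Since (t_{21}, t_{22}) = (t_0, t_1) = (1, 9) (two consecutive terms determine the rest), the sequence is periodic with period 21.
(829 - 0) mod 21 = 10, so t_{829} = t_{10} = 5.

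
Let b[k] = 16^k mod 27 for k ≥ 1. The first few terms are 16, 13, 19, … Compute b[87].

10

b[1] = 16; b[2] = 13; b[3] = 19; b[4] = 7; b[5] = 4; b[6] = 10; b[7] = 25; b[8] = 22; b[9] = 1; b[10] = 16.
The sequence repeats with period 9.
So b[87] = b[1 + ((87-1) mod 9)] = b[6] = 10.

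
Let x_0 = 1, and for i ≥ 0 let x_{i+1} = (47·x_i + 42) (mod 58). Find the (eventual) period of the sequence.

28

We have x_0 = 1, x_1 = 31, x_2 = 49, x_3 = 25, x_4 = 57, x_5 = 53, x_6 = 39, x_7 = 19, x_8 = 7, x_9 = 23, x_{10} = 21, x_{11} = 43, x_{12} = 33, x_{13} = 27, x_{14} = 35, x_{15} = 5, x_{16} = 45, x_{17} = 11, x_{18} = 37, x_{19} = 41, x_{20} = 55, x_{21} = 17, x_{22} = 29, x_{23} = 13, x_{24} = 15, x_{25} = 51, x_{26} = 3, x_{27} = 9, x_{28} = 1.
The sequence repeats with period 28.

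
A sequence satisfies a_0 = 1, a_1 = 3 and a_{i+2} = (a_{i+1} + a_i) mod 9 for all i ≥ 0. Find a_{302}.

5

a_0 = 1, a_1 = 3, a_2 = 4, a_3 = 7, a_4 = 2, a_5 = 0, a_6 = 2, a_7 = 2, a_8 = 4, a_9 = 6, a_{10} = 1, a_{11} = 7, a_{12} = 8, a_{13} = 6, a_{14} = 5, a_{15} = 2, a_{16} = 7, a_{17} = 0, a_{18} = 7, a_{19} = 7, a_{20} = 5, a_{21} = 3, a_{22} = 8, a_{23} = 2, a_{24} = 1, a_{25} = 3.
The sequence repeats with period 24.
(302 - 0) mod 24 = 14, so a_{302} = a_{14} = 5.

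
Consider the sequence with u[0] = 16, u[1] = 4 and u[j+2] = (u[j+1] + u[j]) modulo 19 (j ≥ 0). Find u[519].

Listing terms: u[0] = 16,  u[1] = 4,  u[2] = 1,  u[3] = 5,  u[4] = 6,  u[5] = 11,  u[6] = 17,  u[7] = 9,  u[8] = 7,  u[9] = 16,  u[10] = 4.
The sequence repeats with period 9.
(519 - 0) mod 9 = 6, so u[519] = u[6] = 17.

17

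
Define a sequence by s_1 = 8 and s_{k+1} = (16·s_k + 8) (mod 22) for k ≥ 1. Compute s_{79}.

16

Computing terms: s_1 = 8,  s_2 = 4,  s_3 = 6,  s_4 = 16,  s_5 = 0,  s_6 = 8.
Since s_6 = s_1 = 8, the sequence is periodic with period 5.
So s_{79} = s_{1 + ((79-1) mod 5)} = s_4 = 16.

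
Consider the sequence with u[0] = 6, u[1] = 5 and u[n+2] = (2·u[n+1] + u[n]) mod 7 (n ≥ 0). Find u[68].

Listing terms: u[0] = 6,  u[1] = 5,  u[2] = 2,  u[3] = 2,  u[4] = 6,  u[5] = 0,  u[6] = 6,  u[7] = 5.
The sequence repeats with period 6.
So u[68] = u[0 + ((68-0) mod 6)] = u[2] = 2.

2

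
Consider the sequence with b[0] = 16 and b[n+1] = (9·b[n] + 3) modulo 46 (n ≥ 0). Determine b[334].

26

Computing terms: b[0] = 16, b[1] = 9, b[2] = 38, b[3] = 23, b[4] = 26, b[5] = 7, b[6] = 20, b[7] = 45, b[8] = 40, b[9] = 41, b[10] = 4, b[11] = 39, b[12] = 32, b[13] = 15, b[14] = 0, b[15] = 3, b[16] = 30, b[17] = 43, b[18] = 22, b[19] = 17, b[20] = 18, b[21] = 27, b[22] = 16.
The sequence repeats with period 22.
So b[334] = b[0 + ((334-0) mod 22)] = b[4] = 26.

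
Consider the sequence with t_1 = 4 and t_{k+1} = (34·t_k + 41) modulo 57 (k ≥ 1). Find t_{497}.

18

t_1 = 4,  t_2 = 6,  t_3 = 17,  t_4 = 49,  t_5 = 54,  t_6 = 53,  t_7 = 19,  t_8 = 3,  t_9 = 29,  t_{10} = 1,  t_{11} = 18,  t_{12} = 26,  t_{13} = 13,  t_{14} = 27,  t_{15} = 47,  t_{16} = 43,  t_{17} = 21,  t_{18} = 14,  t_{19} = 4.
Since t_{19} = t_1 = 4, the sequence is periodic with period 18.
So t_{497} = t_{1 + ((497-1) mod 18)} = t_{11} = 18.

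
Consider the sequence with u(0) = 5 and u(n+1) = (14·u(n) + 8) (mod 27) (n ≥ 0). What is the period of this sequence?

Listing terms: u(0) = 5, u(1) = 24, u(2) = 20, u(3) = 18, u(4) = 17, u(5) = 3, u(6) = 23, u(7) = 6, u(8) = 11, u(9) = 0, u(10) = 8, u(11) = 12, u(12) = 14, u(13) = 15, u(14) = 2, u(15) = 9, u(16) = 26, u(17) = 21, u(18) = 5.
The sequence repeats with period 18.

18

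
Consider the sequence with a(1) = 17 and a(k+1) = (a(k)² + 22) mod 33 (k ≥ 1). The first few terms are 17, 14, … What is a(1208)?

a(1) = 17; a(2) = 14; a(3) = 20; a(4) = 26; a(5) = 5; a(6) = 14.
Since a(6) = a(2) = 14, the sequence is eventually periodic: after a pre-period of length 1 it cycles with period 4.
For k ≥ 2, a(k) depends only on (k - 2) mod 4. (1208 - 2) mod 4 = 2, so a(1208) = a(4) = 26.

26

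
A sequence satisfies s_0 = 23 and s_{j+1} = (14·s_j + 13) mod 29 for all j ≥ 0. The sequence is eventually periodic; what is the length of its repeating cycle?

We have s_0 = 23; s_1 = 16; s_2 = 5; s_3 = 25; s_4 = 15; s_5 = 20; s_6 = 3; s_7 = 26; s_8 = 0; s_9 = 13; s_{10} = 21; s_{11} = 17; s_{12} = 19; s_{13} = 18; s_{14} = 4; s_{15} = 11; s_{16} = 22; s_{17} = 2; s_{18} = 12; s_{19} = 7; s_{20} = 24; s_{21} = 1; s_{22} = 27; s_{23} = 14; s_{24} = 6; s_{25} = 10; s_{26} = 8; s_{27} = 9; s_{28} = 23.
Since s_{28} = s_0 = 23, the sequence is periodic with period 28.

28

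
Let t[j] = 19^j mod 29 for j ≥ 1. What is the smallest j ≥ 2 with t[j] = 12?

7

We have t[1] = 19,  t[2] = 13,  t[3] = 15,  t[4] = 24,  t[5] = 21,  t[6] = 22,  t[7] = 12,  t[8] = 25,  t[9] = 11,  t[10] = 6,  t[11] = 27,  t[12] = 20,  t[13] = 3,  t[14] = 28,  t[15] = 10,  t[16] = 16,  t[17] = 14,  t[18] = 5,  t[19] = 8,  t[20] = 7,  t[21] = 17,  t[22] = 4,  t[23] = 18,  t[24] = 23,  t[25] = 2,  t[26] = 9,  t[27] = 26,  t[28] = 1,  t[29] = 19.
The sequence repeats with period 28.
The value 12 first appears (with j ≥ 2) at t[7].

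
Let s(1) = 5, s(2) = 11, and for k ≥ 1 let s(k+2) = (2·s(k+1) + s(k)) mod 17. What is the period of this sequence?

16

s(1) = 5,  s(2) = 11,  s(3) = 10,  s(4) = 14,  s(5) = 4,  s(6) = 5,  s(7) = 14,  s(8) = 16,  s(9) = 12,  s(10) = 6,  s(11) = 7,  s(12) = 3,  s(13) = 13,  s(14) = 12,  s(15) = 3,  s(16) = 1,  s(17) = 5,  s(18) = 11.
The sequence repeats with period 16.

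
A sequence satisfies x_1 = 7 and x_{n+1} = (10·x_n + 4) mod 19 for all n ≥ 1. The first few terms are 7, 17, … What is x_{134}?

12

x_1 = 7,  x_2 = 17,  x_3 = 3,  x_4 = 15,  x_5 = 2,  x_6 = 5,  x_7 = 16,  x_8 = 12,  x_9 = 10,  x_{10} = 9,  x_{11} = 18,  x_{12} = 13,  x_{13} = 1,  x_{14} = 14,  x_{15} = 11,  x_{16} = 0,  x_{17} = 4,  x_{18} = 6,  x_{19} = 7.
The sequence repeats with period 18.
So x_{134} = x_{1 + ((134-1) mod 18)} = x_8 = 12.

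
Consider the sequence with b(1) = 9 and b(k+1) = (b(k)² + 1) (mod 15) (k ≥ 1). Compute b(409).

Computing terms: b(1) = 9; b(2) = 7; b(3) = 5; b(4) = 11; b(5) = 2; b(6) = 5.
Since b(6) = b(3) = 5, the sequence is eventually periodic: after a pre-period of length 2 it cycles with period 3.
For k ≥ 3, b(k) depends only on (k - 3) mod 3. (409 - 3) mod 3 = 1, so b(409) = b(4) = 11.

11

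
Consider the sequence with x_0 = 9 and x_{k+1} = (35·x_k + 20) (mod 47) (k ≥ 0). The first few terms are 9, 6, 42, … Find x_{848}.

We have x_0 = 9; x_1 = 6; x_2 = 42; x_3 = 33; x_4 = 0; x_5 = 20; x_6 = 15; x_7 = 28; x_8 = 13; x_9 = 5; x_{10} = 7; x_{11} = 30; x_{12} = 36; x_{13} = 11; x_{14} = 29; x_{15} = 1; x_{16} = 8; x_{17} = 18; x_{18} = 39; x_{19} = 22; x_{20} = 38; x_{21} = 34; x_{22} = 35; x_{23} = 23; x_{24} = 26; x_{25} = 37; x_{26} = 46; x_{27} = 32; x_{28} = 12; x_{29} = 17; x_{30} = 4; x_{31} = 19; x_{32} = 27; x_{33} = 25; x_{34} = 2; x_{35} = 43; x_{36} = 21; x_{37} = 3; x_{38} = 31; x_{39} = 24; x_{40} = 14; x_{41} = 40; x_{42} = 10; x_{43} = 41; x_{44} = 45; x_{45} = 44; x_{46} = 9.
The sequence repeats with period 46.
(848 - 0) mod 46 = 20, so x_{848} = x_{20} = 38.

38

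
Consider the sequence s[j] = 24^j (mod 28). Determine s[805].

24

Computing terms: s[1] = 24; s[2] = 16; s[3] = 20; s[4] = 4; s[5] = 12; s[6] = 8; s[7] = 24.
The sequence repeats with period 6.
So s[805] = s[1 + ((805-1) mod 6)] = s[1] = 24.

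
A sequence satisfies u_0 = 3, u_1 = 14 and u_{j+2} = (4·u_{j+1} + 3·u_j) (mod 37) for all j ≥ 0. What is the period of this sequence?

Listing terms: u_0 = 3, u_1 = 14, u_2 = 28, u_3 = 6, u_4 = 34, u_5 = 6, u_6 = 15, u_7 = 4, u_8 = 24, u_9 = 34, u_{10} = 23, u_{11} = 9, u_{12} = 31, u_{13} = 3, u_{14} = 31, u_{15} = 22, u_{16} = 33, u_{17} = 13, u_{18} = 3, u_{19} = 14.
Since (u_{18}, u_{19}) = (u_0, u_1) = (3, 14) (two consecutive terms determine the rest), the sequence is periodic with period 18.

18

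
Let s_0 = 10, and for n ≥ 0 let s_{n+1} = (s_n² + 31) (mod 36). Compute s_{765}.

We have s_0 = 10, s_1 = 23, s_2 = 20, s_3 = 35, s_4 = 32, s_5 = 11, s_6 = 8, s_7 = 23.
Since s_7 = s_1 = 23, the sequence is eventually periodic: after a pre-period of length 1 it cycles with period 6.
For n ≥ 1, s_n depends only on (n - 1) mod 6. (765 - 1) mod 6 = 2, so s_{765} = s_3 = 35.

35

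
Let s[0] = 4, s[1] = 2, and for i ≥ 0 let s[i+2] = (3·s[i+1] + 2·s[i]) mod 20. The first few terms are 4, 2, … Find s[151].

Computing terms: s[0] = 4,  s[1] = 2,  s[2] = 14,  s[3] = 6,  s[4] = 6,  s[5] = 10,  s[6] = 2,  s[7] = 6,  s[8] = 2,  s[9] = 18,  s[10] = 18,  s[11] = 10,  s[12] = 6,  s[13] = 18,  s[14] = 6,  s[15] = 14,  s[16] = 14,  s[17] = 10,  s[18] = 18,  s[19] = 14,  s[20] = 18,  s[21] = 2,  s[22] = 2,  s[23] = 10,  s[24] = 14,  s[25] = 2,  s[26] = 14.
Since (s[25], s[26]) = (s[1], s[2]) = (2, 14) (two consecutive terms determine the rest), the sequence is eventually periodic: after a pre-period of length 1 it cycles with period 24.
For i ≥ 1, s[i] depends only on (i - 1) mod 24. (151 - 1) mod 24 = 6, so s[151] = s[7] = 6.

6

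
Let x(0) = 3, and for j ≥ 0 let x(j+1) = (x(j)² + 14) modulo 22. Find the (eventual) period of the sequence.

Listing terms: x(0) = 3; x(1) = 1; x(2) = 15; x(3) = 19; x(4) = 1.
Since x(4) = x(1) = 1, the sequence is eventually periodic: after a pre-period of length 1 it cycles with period 3.

3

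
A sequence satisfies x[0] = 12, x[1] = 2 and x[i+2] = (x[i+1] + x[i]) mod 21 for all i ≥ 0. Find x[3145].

Listing terms: x[0] = 12; x[1] = 2; x[2] = 14; x[3] = 16; x[4] = 9; x[5] = 4; x[6] = 13; x[7] = 17; x[8] = 9; x[9] = 5; x[10] = 14; x[11] = 19; x[12] = 12; x[13] = 10; x[14] = 1; x[15] = 11; x[16] = 12; x[17] = 2.
The sequence repeats with period 16.
(3145 - 0) mod 16 = 9, so x[3145] = x[9] = 5.

5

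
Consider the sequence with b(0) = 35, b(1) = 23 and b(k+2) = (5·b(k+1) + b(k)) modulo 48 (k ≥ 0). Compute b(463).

43

Computing terms: b(0) = 35,  b(1) = 23,  b(2) = 6,  b(3) = 5,  b(4) = 31,  b(5) = 16,  b(6) = 15,  b(7) = 43,  b(8) = 38,  b(9) = 41,  b(10) = 3,  b(11) = 8,  b(12) = 43,  b(13) = 31,  b(14) = 6,  b(15) = 13,  b(16) = 23,  b(17) = 32,  b(18) = 39,  b(19) = 35,  b(20) = 22,  b(21) = 1,  b(22) = 27,  b(23) = 40,  b(24) = 35,  b(25) = 23.
Since (b(24), b(25)) = (b(0), b(1)) = (35, 23) (two consecutive terms determine the rest), the sequence is periodic with period 24.
So b(463) = b(0 + ((463-0) mod 24)) = b(7) = 43.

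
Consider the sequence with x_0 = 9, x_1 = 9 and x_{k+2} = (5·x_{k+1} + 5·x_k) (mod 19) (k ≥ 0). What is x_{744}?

x_0 = 9,  x_1 = 9,  x_2 = 14,  x_3 = 1,  x_4 = 18,  x_5 = 0,  x_6 = 14,  x_7 = 13,  x_8 = 2,  x_9 = 18,  x_{10} = 5,  x_{11} = 1,  x_{12} = 11,  x_{13} = 3,  x_{14} = 13,  x_{15} = 4,  x_{16} = 9,  x_{17} = 8,  x_{18} = 9,  x_{19} = 9.
Since (x_{18}, x_{19}) = (x_0, x_1) = (9, 9) (two consecutive terms determine the rest), the sequence is periodic with period 18.
(744 - 0) mod 18 = 6, so x_{744} = x_6 = 14.

14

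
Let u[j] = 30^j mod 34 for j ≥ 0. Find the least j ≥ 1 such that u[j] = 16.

u[0] = 1; u[1] = 30; u[2] = 16; u[3] = 4; u[4] = 18; u[5] = 30.
Since u[5] = u[1] = 30, the sequence is eventually periodic: after a pre-period of length 1 it cycles with period 4.
The value 16 first appears (with j ≥ 1) at u[2].

2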